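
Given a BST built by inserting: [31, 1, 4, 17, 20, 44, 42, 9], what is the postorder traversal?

Tree insertion order: [31, 1, 4, 17, 20, 44, 42, 9]
Tree (level-order array): [31, 1, 44, None, 4, 42, None, None, 17, None, None, 9, 20]
Postorder traversal: [9, 20, 17, 4, 1, 42, 44, 31]


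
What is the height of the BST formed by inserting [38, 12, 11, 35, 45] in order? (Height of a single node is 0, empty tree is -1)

Insertion order: [38, 12, 11, 35, 45]
Tree (level-order array): [38, 12, 45, 11, 35]
Compute height bottom-up (empty subtree = -1):
  height(11) = 1 + max(-1, -1) = 0
  height(35) = 1 + max(-1, -1) = 0
  height(12) = 1 + max(0, 0) = 1
  height(45) = 1 + max(-1, -1) = 0
  height(38) = 1 + max(1, 0) = 2
Height = 2


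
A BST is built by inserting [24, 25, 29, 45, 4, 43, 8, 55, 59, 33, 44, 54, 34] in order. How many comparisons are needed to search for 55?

Search path for 55: 24 -> 25 -> 29 -> 45 -> 55
Found: True
Comparisons: 5


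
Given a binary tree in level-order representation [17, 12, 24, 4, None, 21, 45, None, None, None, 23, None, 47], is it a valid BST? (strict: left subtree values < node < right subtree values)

Level-order array: [17, 12, 24, 4, None, 21, 45, None, None, None, 23, None, 47]
Validate using subtree bounds (lo, hi): at each node, require lo < value < hi,
then recurse left with hi=value and right with lo=value.
Preorder trace (stopping at first violation):
  at node 17 with bounds (-inf, +inf): OK
  at node 12 with bounds (-inf, 17): OK
  at node 4 with bounds (-inf, 12): OK
  at node 24 with bounds (17, +inf): OK
  at node 21 with bounds (17, 24): OK
  at node 23 with bounds (21, 24): OK
  at node 45 with bounds (24, +inf): OK
  at node 47 with bounds (45, +inf): OK
No violation found at any node.
Result: Valid BST


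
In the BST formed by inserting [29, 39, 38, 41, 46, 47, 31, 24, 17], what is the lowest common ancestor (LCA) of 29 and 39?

Tree insertion order: [29, 39, 38, 41, 46, 47, 31, 24, 17]
Tree (level-order array): [29, 24, 39, 17, None, 38, 41, None, None, 31, None, None, 46, None, None, None, 47]
In a BST, the LCA of p=29, q=39 is the first node v on the
root-to-leaf path with p <= v <= q (go left if both < v, right if both > v).
Walk from root:
  at 29: 29 <= 29 <= 39, this is the LCA
LCA = 29


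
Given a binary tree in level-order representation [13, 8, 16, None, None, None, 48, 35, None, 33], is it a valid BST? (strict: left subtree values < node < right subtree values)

Level-order array: [13, 8, 16, None, None, None, 48, 35, None, 33]
Validate using subtree bounds (lo, hi): at each node, require lo < value < hi,
then recurse left with hi=value and right with lo=value.
Preorder trace (stopping at first violation):
  at node 13 with bounds (-inf, +inf): OK
  at node 8 with bounds (-inf, 13): OK
  at node 16 with bounds (13, +inf): OK
  at node 48 with bounds (16, +inf): OK
  at node 35 with bounds (16, 48): OK
  at node 33 with bounds (16, 35): OK
No violation found at any node.
Result: Valid BST


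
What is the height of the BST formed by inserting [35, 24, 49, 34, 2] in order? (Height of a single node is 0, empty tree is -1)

Insertion order: [35, 24, 49, 34, 2]
Tree (level-order array): [35, 24, 49, 2, 34]
Compute height bottom-up (empty subtree = -1):
  height(2) = 1 + max(-1, -1) = 0
  height(34) = 1 + max(-1, -1) = 0
  height(24) = 1 + max(0, 0) = 1
  height(49) = 1 + max(-1, -1) = 0
  height(35) = 1 + max(1, 0) = 2
Height = 2


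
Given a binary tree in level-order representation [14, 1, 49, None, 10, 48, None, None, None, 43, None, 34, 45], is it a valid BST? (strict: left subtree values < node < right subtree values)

Level-order array: [14, 1, 49, None, 10, 48, None, None, None, 43, None, 34, 45]
Validate using subtree bounds (lo, hi): at each node, require lo < value < hi,
then recurse left with hi=value and right with lo=value.
Preorder trace (stopping at first violation):
  at node 14 with bounds (-inf, +inf): OK
  at node 1 with bounds (-inf, 14): OK
  at node 10 with bounds (1, 14): OK
  at node 49 with bounds (14, +inf): OK
  at node 48 with bounds (14, 49): OK
  at node 43 with bounds (14, 48): OK
  at node 34 with bounds (14, 43): OK
  at node 45 with bounds (43, 48): OK
No violation found at any node.
Result: Valid BST


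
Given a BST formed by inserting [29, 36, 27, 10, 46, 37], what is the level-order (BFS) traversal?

Tree insertion order: [29, 36, 27, 10, 46, 37]
Tree (level-order array): [29, 27, 36, 10, None, None, 46, None, None, 37]
BFS from the root, enqueuing left then right child of each popped node:
  queue [29] -> pop 29, enqueue [27, 36], visited so far: [29]
  queue [27, 36] -> pop 27, enqueue [10], visited so far: [29, 27]
  queue [36, 10] -> pop 36, enqueue [46], visited so far: [29, 27, 36]
  queue [10, 46] -> pop 10, enqueue [none], visited so far: [29, 27, 36, 10]
  queue [46] -> pop 46, enqueue [37], visited so far: [29, 27, 36, 10, 46]
  queue [37] -> pop 37, enqueue [none], visited so far: [29, 27, 36, 10, 46, 37]
Result: [29, 27, 36, 10, 46, 37]


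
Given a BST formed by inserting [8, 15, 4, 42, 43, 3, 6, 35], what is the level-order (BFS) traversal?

Tree insertion order: [8, 15, 4, 42, 43, 3, 6, 35]
Tree (level-order array): [8, 4, 15, 3, 6, None, 42, None, None, None, None, 35, 43]
BFS from the root, enqueuing left then right child of each popped node:
  queue [8] -> pop 8, enqueue [4, 15], visited so far: [8]
  queue [4, 15] -> pop 4, enqueue [3, 6], visited so far: [8, 4]
  queue [15, 3, 6] -> pop 15, enqueue [42], visited so far: [8, 4, 15]
  queue [3, 6, 42] -> pop 3, enqueue [none], visited so far: [8, 4, 15, 3]
  queue [6, 42] -> pop 6, enqueue [none], visited so far: [8, 4, 15, 3, 6]
  queue [42] -> pop 42, enqueue [35, 43], visited so far: [8, 4, 15, 3, 6, 42]
  queue [35, 43] -> pop 35, enqueue [none], visited so far: [8, 4, 15, 3, 6, 42, 35]
  queue [43] -> pop 43, enqueue [none], visited so far: [8, 4, 15, 3, 6, 42, 35, 43]
Result: [8, 4, 15, 3, 6, 42, 35, 43]


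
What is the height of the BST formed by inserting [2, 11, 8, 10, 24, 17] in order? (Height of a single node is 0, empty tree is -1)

Insertion order: [2, 11, 8, 10, 24, 17]
Tree (level-order array): [2, None, 11, 8, 24, None, 10, 17]
Compute height bottom-up (empty subtree = -1):
  height(10) = 1 + max(-1, -1) = 0
  height(8) = 1 + max(-1, 0) = 1
  height(17) = 1 + max(-1, -1) = 0
  height(24) = 1 + max(0, -1) = 1
  height(11) = 1 + max(1, 1) = 2
  height(2) = 1 + max(-1, 2) = 3
Height = 3


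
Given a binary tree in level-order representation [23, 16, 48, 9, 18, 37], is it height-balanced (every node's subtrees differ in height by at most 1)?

Tree (level-order array): [23, 16, 48, 9, 18, 37]
Definition: a tree is height-balanced if, at every node, |h(left) - h(right)| <= 1 (empty subtree has height -1).
Bottom-up per-node check:
  node 9: h_left=-1, h_right=-1, diff=0 [OK], height=0
  node 18: h_left=-1, h_right=-1, diff=0 [OK], height=0
  node 16: h_left=0, h_right=0, diff=0 [OK], height=1
  node 37: h_left=-1, h_right=-1, diff=0 [OK], height=0
  node 48: h_left=0, h_right=-1, diff=1 [OK], height=1
  node 23: h_left=1, h_right=1, diff=0 [OK], height=2
All nodes satisfy the balance condition.
Result: Balanced


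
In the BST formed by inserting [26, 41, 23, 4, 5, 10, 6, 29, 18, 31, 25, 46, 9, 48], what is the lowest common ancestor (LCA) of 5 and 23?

Tree insertion order: [26, 41, 23, 4, 5, 10, 6, 29, 18, 31, 25, 46, 9, 48]
Tree (level-order array): [26, 23, 41, 4, 25, 29, 46, None, 5, None, None, None, 31, None, 48, None, 10, None, None, None, None, 6, 18, None, 9]
In a BST, the LCA of p=5, q=23 is the first node v on the
root-to-leaf path with p <= v <= q (go left if both < v, right if both > v).
Walk from root:
  at 26: both 5 and 23 < 26, go left
  at 23: 5 <= 23 <= 23, this is the LCA
LCA = 23


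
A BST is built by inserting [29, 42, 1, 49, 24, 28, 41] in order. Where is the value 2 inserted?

Starting tree (level order): [29, 1, 42, None, 24, 41, 49, None, 28]
Insertion path: 29 -> 1 -> 24
Result: insert 2 as left child of 24
Final tree (level order): [29, 1, 42, None, 24, 41, 49, 2, 28]


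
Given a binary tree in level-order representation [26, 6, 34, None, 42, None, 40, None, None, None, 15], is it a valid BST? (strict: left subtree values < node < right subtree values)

Level-order array: [26, 6, 34, None, 42, None, 40, None, None, None, 15]
Validate using subtree bounds (lo, hi): at each node, require lo < value < hi,
then recurse left with hi=value and right with lo=value.
Preorder trace (stopping at first violation):
  at node 26 with bounds (-inf, +inf): OK
  at node 6 with bounds (-inf, 26): OK
  at node 42 with bounds (6, 26): VIOLATION
Node 42 violates its bound: not (6 < 42 < 26).
Result: Not a valid BST


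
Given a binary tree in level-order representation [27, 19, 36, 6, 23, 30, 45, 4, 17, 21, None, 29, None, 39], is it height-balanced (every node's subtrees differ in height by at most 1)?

Tree (level-order array): [27, 19, 36, 6, 23, 30, 45, 4, 17, 21, None, 29, None, 39]
Definition: a tree is height-balanced if, at every node, |h(left) - h(right)| <= 1 (empty subtree has height -1).
Bottom-up per-node check:
  node 4: h_left=-1, h_right=-1, diff=0 [OK], height=0
  node 17: h_left=-1, h_right=-1, diff=0 [OK], height=0
  node 6: h_left=0, h_right=0, diff=0 [OK], height=1
  node 21: h_left=-1, h_right=-1, diff=0 [OK], height=0
  node 23: h_left=0, h_right=-1, diff=1 [OK], height=1
  node 19: h_left=1, h_right=1, diff=0 [OK], height=2
  node 29: h_left=-1, h_right=-1, diff=0 [OK], height=0
  node 30: h_left=0, h_right=-1, diff=1 [OK], height=1
  node 39: h_left=-1, h_right=-1, diff=0 [OK], height=0
  node 45: h_left=0, h_right=-1, diff=1 [OK], height=1
  node 36: h_left=1, h_right=1, diff=0 [OK], height=2
  node 27: h_left=2, h_right=2, diff=0 [OK], height=3
All nodes satisfy the balance condition.
Result: Balanced


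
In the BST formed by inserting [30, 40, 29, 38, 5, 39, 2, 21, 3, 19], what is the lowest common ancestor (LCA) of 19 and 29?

Tree insertion order: [30, 40, 29, 38, 5, 39, 2, 21, 3, 19]
Tree (level-order array): [30, 29, 40, 5, None, 38, None, 2, 21, None, 39, None, 3, 19]
In a BST, the LCA of p=19, q=29 is the first node v on the
root-to-leaf path with p <= v <= q (go left if both < v, right if both > v).
Walk from root:
  at 30: both 19 and 29 < 30, go left
  at 29: 19 <= 29 <= 29, this is the LCA
LCA = 29


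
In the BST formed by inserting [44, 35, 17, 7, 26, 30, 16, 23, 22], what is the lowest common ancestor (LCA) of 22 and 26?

Tree insertion order: [44, 35, 17, 7, 26, 30, 16, 23, 22]
Tree (level-order array): [44, 35, None, 17, None, 7, 26, None, 16, 23, 30, None, None, 22]
In a BST, the LCA of p=22, q=26 is the first node v on the
root-to-leaf path with p <= v <= q (go left if both < v, right if both > v).
Walk from root:
  at 44: both 22 and 26 < 44, go left
  at 35: both 22 and 26 < 35, go left
  at 17: both 22 and 26 > 17, go right
  at 26: 22 <= 26 <= 26, this is the LCA
LCA = 26


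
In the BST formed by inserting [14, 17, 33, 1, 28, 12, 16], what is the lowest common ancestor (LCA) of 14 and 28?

Tree insertion order: [14, 17, 33, 1, 28, 12, 16]
Tree (level-order array): [14, 1, 17, None, 12, 16, 33, None, None, None, None, 28]
In a BST, the LCA of p=14, q=28 is the first node v on the
root-to-leaf path with p <= v <= q (go left if both < v, right if both > v).
Walk from root:
  at 14: 14 <= 14 <= 28, this is the LCA
LCA = 14


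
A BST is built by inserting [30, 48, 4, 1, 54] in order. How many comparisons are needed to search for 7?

Search path for 7: 30 -> 4
Found: False
Comparisons: 2


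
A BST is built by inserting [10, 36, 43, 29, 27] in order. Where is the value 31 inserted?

Starting tree (level order): [10, None, 36, 29, 43, 27]
Insertion path: 10 -> 36 -> 29
Result: insert 31 as right child of 29
Final tree (level order): [10, None, 36, 29, 43, 27, 31]


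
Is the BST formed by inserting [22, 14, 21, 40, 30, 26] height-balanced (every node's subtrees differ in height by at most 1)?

Tree (level-order array): [22, 14, 40, None, 21, 30, None, None, None, 26]
Definition: a tree is height-balanced if, at every node, |h(left) - h(right)| <= 1 (empty subtree has height -1).
Bottom-up per-node check:
  node 21: h_left=-1, h_right=-1, diff=0 [OK], height=0
  node 14: h_left=-1, h_right=0, diff=1 [OK], height=1
  node 26: h_left=-1, h_right=-1, diff=0 [OK], height=0
  node 30: h_left=0, h_right=-1, diff=1 [OK], height=1
  node 40: h_left=1, h_right=-1, diff=2 [FAIL (|1--1|=2 > 1)], height=2
  node 22: h_left=1, h_right=2, diff=1 [OK], height=3
Node 40 violates the condition: |1 - -1| = 2 > 1.
Result: Not balanced


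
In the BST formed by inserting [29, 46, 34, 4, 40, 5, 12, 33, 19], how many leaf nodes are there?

Tree built from: [29, 46, 34, 4, 40, 5, 12, 33, 19]
Tree (level-order array): [29, 4, 46, None, 5, 34, None, None, 12, 33, 40, None, 19]
Rule: A leaf has 0 children.
Per-node child counts:
  node 29: 2 child(ren)
  node 4: 1 child(ren)
  node 5: 1 child(ren)
  node 12: 1 child(ren)
  node 19: 0 child(ren)
  node 46: 1 child(ren)
  node 34: 2 child(ren)
  node 33: 0 child(ren)
  node 40: 0 child(ren)
Matching nodes: [19, 33, 40]
Count of leaf nodes: 3


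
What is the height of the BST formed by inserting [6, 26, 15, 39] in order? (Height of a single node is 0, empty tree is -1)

Insertion order: [6, 26, 15, 39]
Tree (level-order array): [6, None, 26, 15, 39]
Compute height bottom-up (empty subtree = -1):
  height(15) = 1 + max(-1, -1) = 0
  height(39) = 1 + max(-1, -1) = 0
  height(26) = 1 + max(0, 0) = 1
  height(6) = 1 + max(-1, 1) = 2
Height = 2


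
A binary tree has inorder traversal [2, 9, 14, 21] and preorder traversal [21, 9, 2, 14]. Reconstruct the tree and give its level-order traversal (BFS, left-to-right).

Inorder:  [2, 9, 14, 21]
Preorder: [21, 9, 2, 14]
Algorithm: preorder visits root first, so consume preorder in order;
for each root, split the current inorder slice at that value into
left-subtree inorder and right-subtree inorder, then recurse.
Recursive splits:
  root=21; inorder splits into left=[2, 9, 14], right=[]
  root=9; inorder splits into left=[2], right=[14]
  root=2; inorder splits into left=[], right=[]
  root=14; inorder splits into left=[], right=[]
Reconstructed level-order: [21, 9, 2, 14]


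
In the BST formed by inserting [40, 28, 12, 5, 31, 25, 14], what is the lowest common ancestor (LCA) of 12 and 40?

Tree insertion order: [40, 28, 12, 5, 31, 25, 14]
Tree (level-order array): [40, 28, None, 12, 31, 5, 25, None, None, None, None, 14]
In a BST, the LCA of p=12, q=40 is the first node v on the
root-to-leaf path with p <= v <= q (go left if both < v, right if both > v).
Walk from root:
  at 40: 12 <= 40 <= 40, this is the LCA
LCA = 40


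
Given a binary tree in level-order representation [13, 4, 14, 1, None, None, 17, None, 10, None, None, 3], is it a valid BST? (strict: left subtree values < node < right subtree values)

Level-order array: [13, 4, 14, 1, None, None, 17, None, 10, None, None, 3]
Validate using subtree bounds (lo, hi): at each node, require lo < value < hi,
then recurse left with hi=value and right with lo=value.
Preorder trace (stopping at first violation):
  at node 13 with bounds (-inf, +inf): OK
  at node 4 with bounds (-inf, 13): OK
  at node 1 with bounds (-inf, 4): OK
  at node 10 with bounds (1, 4): VIOLATION
Node 10 violates its bound: not (1 < 10 < 4).
Result: Not a valid BST


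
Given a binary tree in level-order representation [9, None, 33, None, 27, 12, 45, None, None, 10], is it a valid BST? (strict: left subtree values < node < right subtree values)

Level-order array: [9, None, 33, None, 27, 12, 45, None, None, 10]
Validate using subtree bounds (lo, hi): at each node, require lo < value < hi,
then recurse left with hi=value and right with lo=value.
Preorder trace (stopping at first violation):
  at node 9 with bounds (-inf, +inf): OK
  at node 33 with bounds (9, +inf): OK
  at node 27 with bounds (33, +inf): VIOLATION
Node 27 violates its bound: not (33 < 27 < +inf).
Result: Not a valid BST


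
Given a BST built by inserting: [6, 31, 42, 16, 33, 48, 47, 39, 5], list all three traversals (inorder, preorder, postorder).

Tree insertion order: [6, 31, 42, 16, 33, 48, 47, 39, 5]
Tree (level-order array): [6, 5, 31, None, None, 16, 42, None, None, 33, 48, None, 39, 47]
Inorder (L, root, R): [5, 6, 16, 31, 33, 39, 42, 47, 48]
Preorder (root, L, R): [6, 5, 31, 16, 42, 33, 39, 48, 47]
Postorder (L, R, root): [5, 16, 39, 33, 47, 48, 42, 31, 6]


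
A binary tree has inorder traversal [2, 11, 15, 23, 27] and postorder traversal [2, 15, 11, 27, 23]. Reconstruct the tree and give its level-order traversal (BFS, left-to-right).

Inorder:   [2, 11, 15, 23, 27]
Postorder: [2, 15, 11, 27, 23]
Algorithm: postorder visits root last, so walk postorder right-to-left;
each value is the root of the current inorder slice — split it at that
value, recurse on the right subtree first, then the left.
Recursive splits:
  root=23; inorder splits into left=[2, 11, 15], right=[27]
  root=27; inorder splits into left=[], right=[]
  root=11; inorder splits into left=[2], right=[15]
  root=15; inorder splits into left=[], right=[]
  root=2; inorder splits into left=[], right=[]
Reconstructed level-order: [23, 11, 27, 2, 15]


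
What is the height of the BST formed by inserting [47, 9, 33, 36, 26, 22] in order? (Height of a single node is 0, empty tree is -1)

Insertion order: [47, 9, 33, 36, 26, 22]
Tree (level-order array): [47, 9, None, None, 33, 26, 36, 22]
Compute height bottom-up (empty subtree = -1):
  height(22) = 1 + max(-1, -1) = 0
  height(26) = 1 + max(0, -1) = 1
  height(36) = 1 + max(-1, -1) = 0
  height(33) = 1 + max(1, 0) = 2
  height(9) = 1 + max(-1, 2) = 3
  height(47) = 1 + max(3, -1) = 4
Height = 4


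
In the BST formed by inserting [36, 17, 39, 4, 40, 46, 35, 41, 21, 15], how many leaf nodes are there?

Tree built from: [36, 17, 39, 4, 40, 46, 35, 41, 21, 15]
Tree (level-order array): [36, 17, 39, 4, 35, None, 40, None, 15, 21, None, None, 46, None, None, None, None, 41]
Rule: A leaf has 0 children.
Per-node child counts:
  node 36: 2 child(ren)
  node 17: 2 child(ren)
  node 4: 1 child(ren)
  node 15: 0 child(ren)
  node 35: 1 child(ren)
  node 21: 0 child(ren)
  node 39: 1 child(ren)
  node 40: 1 child(ren)
  node 46: 1 child(ren)
  node 41: 0 child(ren)
Matching nodes: [15, 21, 41]
Count of leaf nodes: 3


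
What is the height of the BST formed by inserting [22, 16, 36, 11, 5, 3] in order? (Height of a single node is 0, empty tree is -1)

Insertion order: [22, 16, 36, 11, 5, 3]
Tree (level-order array): [22, 16, 36, 11, None, None, None, 5, None, 3]
Compute height bottom-up (empty subtree = -1):
  height(3) = 1 + max(-1, -1) = 0
  height(5) = 1 + max(0, -1) = 1
  height(11) = 1 + max(1, -1) = 2
  height(16) = 1 + max(2, -1) = 3
  height(36) = 1 + max(-1, -1) = 0
  height(22) = 1 + max(3, 0) = 4
Height = 4


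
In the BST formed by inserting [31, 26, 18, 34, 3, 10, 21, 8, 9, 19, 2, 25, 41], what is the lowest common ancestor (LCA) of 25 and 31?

Tree insertion order: [31, 26, 18, 34, 3, 10, 21, 8, 9, 19, 2, 25, 41]
Tree (level-order array): [31, 26, 34, 18, None, None, 41, 3, 21, None, None, 2, 10, 19, 25, None, None, 8, None, None, None, None, None, None, 9]
In a BST, the LCA of p=25, q=31 is the first node v on the
root-to-leaf path with p <= v <= q (go left if both < v, right if both > v).
Walk from root:
  at 31: 25 <= 31 <= 31, this is the LCA
LCA = 31


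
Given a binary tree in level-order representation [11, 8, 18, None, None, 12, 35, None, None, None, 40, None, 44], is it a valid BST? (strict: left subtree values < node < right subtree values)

Level-order array: [11, 8, 18, None, None, 12, 35, None, None, None, 40, None, 44]
Validate using subtree bounds (lo, hi): at each node, require lo < value < hi,
then recurse left with hi=value and right with lo=value.
Preorder trace (stopping at first violation):
  at node 11 with bounds (-inf, +inf): OK
  at node 8 with bounds (-inf, 11): OK
  at node 18 with bounds (11, +inf): OK
  at node 12 with bounds (11, 18): OK
  at node 35 with bounds (18, +inf): OK
  at node 40 with bounds (35, +inf): OK
  at node 44 with bounds (40, +inf): OK
No violation found at any node.
Result: Valid BST


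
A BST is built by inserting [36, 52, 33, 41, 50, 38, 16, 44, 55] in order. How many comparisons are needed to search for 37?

Search path for 37: 36 -> 52 -> 41 -> 38
Found: False
Comparisons: 4


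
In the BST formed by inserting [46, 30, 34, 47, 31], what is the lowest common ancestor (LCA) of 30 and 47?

Tree insertion order: [46, 30, 34, 47, 31]
Tree (level-order array): [46, 30, 47, None, 34, None, None, 31]
In a BST, the LCA of p=30, q=47 is the first node v on the
root-to-leaf path with p <= v <= q (go left if both < v, right if both > v).
Walk from root:
  at 46: 30 <= 46 <= 47, this is the LCA
LCA = 46


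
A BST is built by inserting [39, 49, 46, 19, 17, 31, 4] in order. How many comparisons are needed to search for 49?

Search path for 49: 39 -> 49
Found: True
Comparisons: 2


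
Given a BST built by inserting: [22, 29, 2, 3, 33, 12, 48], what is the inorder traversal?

Tree insertion order: [22, 29, 2, 3, 33, 12, 48]
Tree (level-order array): [22, 2, 29, None, 3, None, 33, None, 12, None, 48]
Inorder traversal: [2, 3, 12, 22, 29, 33, 48]


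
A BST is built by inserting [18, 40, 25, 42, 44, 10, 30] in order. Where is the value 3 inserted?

Starting tree (level order): [18, 10, 40, None, None, 25, 42, None, 30, None, 44]
Insertion path: 18 -> 10
Result: insert 3 as left child of 10
Final tree (level order): [18, 10, 40, 3, None, 25, 42, None, None, None, 30, None, 44]


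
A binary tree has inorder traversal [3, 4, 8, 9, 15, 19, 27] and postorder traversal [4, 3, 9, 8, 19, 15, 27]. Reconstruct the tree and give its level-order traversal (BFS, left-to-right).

Inorder:   [3, 4, 8, 9, 15, 19, 27]
Postorder: [4, 3, 9, 8, 19, 15, 27]
Algorithm: postorder visits root last, so walk postorder right-to-left;
each value is the root of the current inorder slice — split it at that
value, recurse on the right subtree first, then the left.
Recursive splits:
  root=27; inorder splits into left=[3, 4, 8, 9, 15, 19], right=[]
  root=15; inorder splits into left=[3, 4, 8, 9], right=[19]
  root=19; inorder splits into left=[], right=[]
  root=8; inorder splits into left=[3, 4], right=[9]
  root=9; inorder splits into left=[], right=[]
  root=3; inorder splits into left=[], right=[4]
  root=4; inorder splits into left=[], right=[]
Reconstructed level-order: [27, 15, 8, 19, 3, 9, 4]


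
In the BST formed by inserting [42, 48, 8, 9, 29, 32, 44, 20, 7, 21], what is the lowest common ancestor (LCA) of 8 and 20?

Tree insertion order: [42, 48, 8, 9, 29, 32, 44, 20, 7, 21]
Tree (level-order array): [42, 8, 48, 7, 9, 44, None, None, None, None, 29, None, None, 20, 32, None, 21]
In a BST, the LCA of p=8, q=20 is the first node v on the
root-to-leaf path with p <= v <= q (go left if both < v, right if both > v).
Walk from root:
  at 42: both 8 and 20 < 42, go left
  at 8: 8 <= 8 <= 20, this is the LCA
LCA = 8


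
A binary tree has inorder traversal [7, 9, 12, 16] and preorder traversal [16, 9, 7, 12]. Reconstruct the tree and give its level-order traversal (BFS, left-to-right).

Inorder:  [7, 9, 12, 16]
Preorder: [16, 9, 7, 12]
Algorithm: preorder visits root first, so consume preorder in order;
for each root, split the current inorder slice at that value into
left-subtree inorder and right-subtree inorder, then recurse.
Recursive splits:
  root=16; inorder splits into left=[7, 9, 12], right=[]
  root=9; inorder splits into left=[7], right=[12]
  root=7; inorder splits into left=[], right=[]
  root=12; inorder splits into left=[], right=[]
Reconstructed level-order: [16, 9, 7, 12]


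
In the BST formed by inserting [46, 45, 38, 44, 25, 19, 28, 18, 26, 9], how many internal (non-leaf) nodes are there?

Tree built from: [46, 45, 38, 44, 25, 19, 28, 18, 26, 9]
Tree (level-order array): [46, 45, None, 38, None, 25, 44, 19, 28, None, None, 18, None, 26, None, 9]
Rule: An internal node has at least one child.
Per-node child counts:
  node 46: 1 child(ren)
  node 45: 1 child(ren)
  node 38: 2 child(ren)
  node 25: 2 child(ren)
  node 19: 1 child(ren)
  node 18: 1 child(ren)
  node 9: 0 child(ren)
  node 28: 1 child(ren)
  node 26: 0 child(ren)
  node 44: 0 child(ren)
Matching nodes: [46, 45, 38, 25, 19, 18, 28]
Count of internal (non-leaf) nodes: 7


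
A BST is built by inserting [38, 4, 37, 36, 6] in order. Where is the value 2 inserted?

Starting tree (level order): [38, 4, None, None, 37, 36, None, 6]
Insertion path: 38 -> 4
Result: insert 2 as left child of 4
Final tree (level order): [38, 4, None, 2, 37, None, None, 36, None, 6]


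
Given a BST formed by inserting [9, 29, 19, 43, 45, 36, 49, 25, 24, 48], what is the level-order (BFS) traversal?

Tree insertion order: [9, 29, 19, 43, 45, 36, 49, 25, 24, 48]
Tree (level-order array): [9, None, 29, 19, 43, None, 25, 36, 45, 24, None, None, None, None, 49, None, None, 48]
BFS from the root, enqueuing left then right child of each popped node:
  queue [9] -> pop 9, enqueue [29], visited so far: [9]
  queue [29] -> pop 29, enqueue [19, 43], visited so far: [9, 29]
  queue [19, 43] -> pop 19, enqueue [25], visited so far: [9, 29, 19]
  queue [43, 25] -> pop 43, enqueue [36, 45], visited so far: [9, 29, 19, 43]
  queue [25, 36, 45] -> pop 25, enqueue [24], visited so far: [9, 29, 19, 43, 25]
  queue [36, 45, 24] -> pop 36, enqueue [none], visited so far: [9, 29, 19, 43, 25, 36]
  queue [45, 24] -> pop 45, enqueue [49], visited so far: [9, 29, 19, 43, 25, 36, 45]
  queue [24, 49] -> pop 24, enqueue [none], visited so far: [9, 29, 19, 43, 25, 36, 45, 24]
  queue [49] -> pop 49, enqueue [48], visited so far: [9, 29, 19, 43, 25, 36, 45, 24, 49]
  queue [48] -> pop 48, enqueue [none], visited so far: [9, 29, 19, 43, 25, 36, 45, 24, 49, 48]
Result: [9, 29, 19, 43, 25, 36, 45, 24, 49, 48]


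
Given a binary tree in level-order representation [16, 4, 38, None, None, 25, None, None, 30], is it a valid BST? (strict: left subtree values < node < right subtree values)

Level-order array: [16, 4, 38, None, None, 25, None, None, 30]
Validate using subtree bounds (lo, hi): at each node, require lo < value < hi,
then recurse left with hi=value and right with lo=value.
Preorder trace (stopping at first violation):
  at node 16 with bounds (-inf, +inf): OK
  at node 4 with bounds (-inf, 16): OK
  at node 38 with bounds (16, +inf): OK
  at node 25 with bounds (16, 38): OK
  at node 30 with bounds (25, 38): OK
No violation found at any node.
Result: Valid BST


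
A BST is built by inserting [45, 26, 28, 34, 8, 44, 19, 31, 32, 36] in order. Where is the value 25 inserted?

Starting tree (level order): [45, 26, None, 8, 28, None, 19, None, 34, None, None, 31, 44, None, 32, 36]
Insertion path: 45 -> 26 -> 8 -> 19
Result: insert 25 as right child of 19
Final tree (level order): [45, 26, None, 8, 28, None, 19, None, 34, None, 25, 31, 44, None, None, None, 32, 36]


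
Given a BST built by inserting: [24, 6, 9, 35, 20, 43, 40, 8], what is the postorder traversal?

Tree insertion order: [24, 6, 9, 35, 20, 43, 40, 8]
Tree (level-order array): [24, 6, 35, None, 9, None, 43, 8, 20, 40]
Postorder traversal: [8, 20, 9, 6, 40, 43, 35, 24]


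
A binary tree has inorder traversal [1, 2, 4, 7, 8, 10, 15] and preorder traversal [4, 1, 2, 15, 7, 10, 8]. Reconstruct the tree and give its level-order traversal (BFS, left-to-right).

Inorder:  [1, 2, 4, 7, 8, 10, 15]
Preorder: [4, 1, 2, 15, 7, 10, 8]
Algorithm: preorder visits root first, so consume preorder in order;
for each root, split the current inorder slice at that value into
left-subtree inorder and right-subtree inorder, then recurse.
Recursive splits:
  root=4; inorder splits into left=[1, 2], right=[7, 8, 10, 15]
  root=1; inorder splits into left=[], right=[2]
  root=2; inorder splits into left=[], right=[]
  root=15; inorder splits into left=[7, 8, 10], right=[]
  root=7; inorder splits into left=[], right=[8, 10]
  root=10; inorder splits into left=[8], right=[]
  root=8; inorder splits into left=[], right=[]
Reconstructed level-order: [4, 1, 15, 2, 7, 10, 8]


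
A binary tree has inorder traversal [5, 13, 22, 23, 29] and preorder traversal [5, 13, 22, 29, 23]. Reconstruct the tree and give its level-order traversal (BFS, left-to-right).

Inorder:  [5, 13, 22, 23, 29]
Preorder: [5, 13, 22, 29, 23]
Algorithm: preorder visits root first, so consume preorder in order;
for each root, split the current inorder slice at that value into
left-subtree inorder and right-subtree inorder, then recurse.
Recursive splits:
  root=5; inorder splits into left=[], right=[13, 22, 23, 29]
  root=13; inorder splits into left=[], right=[22, 23, 29]
  root=22; inorder splits into left=[], right=[23, 29]
  root=29; inorder splits into left=[23], right=[]
  root=23; inorder splits into left=[], right=[]
Reconstructed level-order: [5, 13, 22, 29, 23]


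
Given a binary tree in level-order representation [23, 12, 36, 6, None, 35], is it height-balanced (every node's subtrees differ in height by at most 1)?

Tree (level-order array): [23, 12, 36, 6, None, 35]
Definition: a tree is height-balanced if, at every node, |h(left) - h(right)| <= 1 (empty subtree has height -1).
Bottom-up per-node check:
  node 6: h_left=-1, h_right=-1, diff=0 [OK], height=0
  node 12: h_left=0, h_right=-1, diff=1 [OK], height=1
  node 35: h_left=-1, h_right=-1, diff=0 [OK], height=0
  node 36: h_left=0, h_right=-1, diff=1 [OK], height=1
  node 23: h_left=1, h_right=1, diff=0 [OK], height=2
All nodes satisfy the balance condition.
Result: Balanced


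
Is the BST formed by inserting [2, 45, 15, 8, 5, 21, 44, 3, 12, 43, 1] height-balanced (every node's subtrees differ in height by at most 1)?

Tree (level-order array): [2, 1, 45, None, None, 15, None, 8, 21, 5, 12, None, 44, 3, None, None, None, 43]
Definition: a tree is height-balanced if, at every node, |h(left) - h(right)| <= 1 (empty subtree has height -1).
Bottom-up per-node check:
  node 1: h_left=-1, h_right=-1, diff=0 [OK], height=0
  node 3: h_left=-1, h_right=-1, diff=0 [OK], height=0
  node 5: h_left=0, h_right=-1, diff=1 [OK], height=1
  node 12: h_left=-1, h_right=-1, diff=0 [OK], height=0
  node 8: h_left=1, h_right=0, diff=1 [OK], height=2
  node 43: h_left=-1, h_right=-1, diff=0 [OK], height=0
  node 44: h_left=0, h_right=-1, diff=1 [OK], height=1
  node 21: h_left=-1, h_right=1, diff=2 [FAIL (|-1-1|=2 > 1)], height=2
  node 15: h_left=2, h_right=2, diff=0 [OK], height=3
  node 45: h_left=3, h_right=-1, diff=4 [FAIL (|3--1|=4 > 1)], height=4
  node 2: h_left=0, h_right=4, diff=4 [FAIL (|0-4|=4 > 1)], height=5
Node 21 violates the condition: |-1 - 1| = 2 > 1.
Result: Not balanced


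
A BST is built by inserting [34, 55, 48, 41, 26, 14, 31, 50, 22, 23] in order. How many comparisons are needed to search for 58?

Search path for 58: 34 -> 55
Found: False
Comparisons: 2


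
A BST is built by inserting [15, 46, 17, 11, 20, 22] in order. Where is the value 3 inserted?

Starting tree (level order): [15, 11, 46, None, None, 17, None, None, 20, None, 22]
Insertion path: 15 -> 11
Result: insert 3 as left child of 11
Final tree (level order): [15, 11, 46, 3, None, 17, None, None, None, None, 20, None, 22]


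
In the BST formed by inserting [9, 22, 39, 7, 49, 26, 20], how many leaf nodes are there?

Tree built from: [9, 22, 39, 7, 49, 26, 20]
Tree (level-order array): [9, 7, 22, None, None, 20, 39, None, None, 26, 49]
Rule: A leaf has 0 children.
Per-node child counts:
  node 9: 2 child(ren)
  node 7: 0 child(ren)
  node 22: 2 child(ren)
  node 20: 0 child(ren)
  node 39: 2 child(ren)
  node 26: 0 child(ren)
  node 49: 0 child(ren)
Matching nodes: [7, 20, 26, 49]
Count of leaf nodes: 4


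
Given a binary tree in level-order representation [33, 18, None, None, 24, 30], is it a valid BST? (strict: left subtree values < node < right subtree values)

Level-order array: [33, 18, None, None, 24, 30]
Validate using subtree bounds (lo, hi): at each node, require lo < value < hi,
then recurse left with hi=value and right with lo=value.
Preorder trace (stopping at first violation):
  at node 33 with bounds (-inf, +inf): OK
  at node 18 with bounds (-inf, 33): OK
  at node 24 with bounds (18, 33): OK
  at node 30 with bounds (18, 24): VIOLATION
Node 30 violates its bound: not (18 < 30 < 24).
Result: Not a valid BST


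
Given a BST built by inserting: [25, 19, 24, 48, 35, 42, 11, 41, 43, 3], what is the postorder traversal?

Tree insertion order: [25, 19, 24, 48, 35, 42, 11, 41, 43, 3]
Tree (level-order array): [25, 19, 48, 11, 24, 35, None, 3, None, None, None, None, 42, None, None, 41, 43]
Postorder traversal: [3, 11, 24, 19, 41, 43, 42, 35, 48, 25]


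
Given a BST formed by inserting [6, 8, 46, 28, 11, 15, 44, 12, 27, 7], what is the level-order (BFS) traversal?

Tree insertion order: [6, 8, 46, 28, 11, 15, 44, 12, 27, 7]
Tree (level-order array): [6, None, 8, 7, 46, None, None, 28, None, 11, 44, None, 15, None, None, 12, 27]
BFS from the root, enqueuing left then right child of each popped node:
  queue [6] -> pop 6, enqueue [8], visited so far: [6]
  queue [8] -> pop 8, enqueue [7, 46], visited so far: [6, 8]
  queue [7, 46] -> pop 7, enqueue [none], visited so far: [6, 8, 7]
  queue [46] -> pop 46, enqueue [28], visited so far: [6, 8, 7, 46]
  queue [28] -> pop 28, enqueue [11, 44], visited so far: [6, 8, 7, 46, 28]
  queue [11, 44] -> pop 11, enqueue [15], visited so far: [6, 8, 7, 46, 28, 11]
  queue [44, 15] -> pop 44, enqueue [none], visited so far: [6, 8, 7, 46, 28, 11, 44]
  queue [15] -> pop 15, enqueue [12, 27], visited so far: [6, 8, 7, 46, 28, 11, 44, 15]
  queue [12, 27] -> pop 12, enqueue [none], visited so far: [6, 8, 7, 46, 28, 11, 44, 15, 12]
  queue [27] -> pop 27, enqueue [none], visited so far: [6, 8, 7, 46, 28, 11, 44, 15, 12, 27]
Result: [6, 8, 7, 46, 28, 11, 44, 15, 12, 27]


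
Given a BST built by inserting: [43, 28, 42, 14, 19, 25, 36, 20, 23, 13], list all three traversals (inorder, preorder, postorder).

Tree insertion order: [43, 28, 42, 14, 19, 25, 36, 20, 23, 13]
Tree (level-order array): [43, 28, None, 14, 42, 13, 19, 36, None, None, None, None, 25, None, None, 20, None, None, 23]
Inorder (L, root, R): [13, 14, 19, 20, 23, 25, 28, 36, 42, 43]
Preorder (root, L, R): [43, 28, 14, 13, 19, 25, 20, 23, 42, 36]
Postorder (L, R, root): [13, 23, 20, 25, 19, 14, 36, 42, 28, 43]


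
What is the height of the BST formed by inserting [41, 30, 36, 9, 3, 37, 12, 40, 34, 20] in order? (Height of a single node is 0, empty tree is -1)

Insertion order: [41, 30, 36, 9, 3, 37, 12, 40, 34, 20]
Tree (level-order array): [41, 30, None, 9, 36, 3, 12, 34, 37, None, None, None, 20, None, None, None, 40]
Compute height bottom-up (empty subtree = -1):
  height(3) = 1 + max(-1, -1) = 0
  height(20) = 1 + max(-1, -1) = 0
  height(12) = 1 + max(-1, 0) = 1
  height(9) = 1 + max(0, 1) = 2
  height(34) = 1 + max(-1, -1) = 0
  height(40) = 1 + max(-1, -1) = 0
  height(37) = 1 + max(-1, 0) = 1
  height(36) = 1 + max(0, 1) = 2
  height(30) = 1 + max(2, 2) = 3
  height(41) = 1 + max(3, -1) = 4
Height = 4


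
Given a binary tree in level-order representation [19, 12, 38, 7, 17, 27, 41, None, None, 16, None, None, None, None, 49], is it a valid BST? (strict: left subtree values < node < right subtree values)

Level-order array: [19, 12, 38, 7, 17, 27, 41, None, None, 16, None, None, None, None, 49]
Validate using subtree bounds (lo, hi): at each node, require lo < value < hi,
then recurse left with hi=value and right with lo=value.
Preorder trace (stopping at first violation):
  at node 19 with bounds (-inf, +inf): OK
  at node 12 with bounds (-inf, 19): OK
  at node 7 with bounds (-inf, 12): OK
  at node 17 with bounds (12, 19): OK
  at node 16 with bounds (12, 17): OK
  at node 38 with bounds (19, +inf): OK
  at node 27 with bounds (19, 38): OK
  at node 41 with bounds (38, +inf): OK
  at node 49 with bounds (41, +inf): OK
No violation found at any node.
Result: Valid BST


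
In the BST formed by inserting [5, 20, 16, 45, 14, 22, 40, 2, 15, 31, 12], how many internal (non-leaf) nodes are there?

Tree built from: [5, 20, 16, 45, 14, 22, 40, 2, 15, 31, 12]
Tree (level-order array): [5, 2, 20, None, None, 16, 45, 14, None, 22, None, 12, 15, None, 40, None, None, None, None, 31]
Rule: An internal node has at least one child.
Per-node child counts:
  node 5: 2 child(ren)
  node 2: 0 child(ren)
  node 20: 2 child(ren)
  node 16: 1 child(ren)
  node 14: 2 child(ren)
  node 12: 0 child(ren)
  node 15: 0 child(ren)
  node 45: 1 child(ren)
  node 22: 1 child(ren)
  node 40: 1 child(ren)
  node 31: 0 child(ren)
Matching nodes: [5, 20, 16, 14, 45, 22, 40]
Count of internal (non-leaf) nodes: 7


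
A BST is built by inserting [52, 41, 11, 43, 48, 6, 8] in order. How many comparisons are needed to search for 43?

Search path for 43: 52 -> 41 -> 43
Found: True
Comparisons: 3


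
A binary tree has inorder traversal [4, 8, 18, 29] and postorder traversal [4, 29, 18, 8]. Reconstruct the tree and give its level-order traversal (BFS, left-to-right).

Inorder:   [4, 8, 18, 29]
Postorder: [4, 29, 18, 8]
Algorithm: postorder visits root last, so walk postorder right-to-left;
each value is the root of the current inorder slice — split it at that
value, recurse on the right subtree first, then the left.
Recursive splits:
  root=8; inorder splits into left=[4], right=[18, 29]
  root=18; inorder splits into left=[], right=[29]
  root=29; inorder splits into left=[], right=[]
  root=4; inorder splits into left=[], right=[]
Reconstructed level-order: [8, 4, 18, 29]


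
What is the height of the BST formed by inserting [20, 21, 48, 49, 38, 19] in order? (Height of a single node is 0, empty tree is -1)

Insertion order: [20, 21, 48, 49, 38, 19]
Tree (level-order array): [20, 19, 21, None, None, None, 48, 38, 49]
Compute height bottom-up (empty subtree = -1):
  height(19) = 1 + max(-1, -1) = 0
  height(38) = 1 + max(-1, -1) = 0
  height(49) = 1 + max(-1, -1) = 0
  height(48) = 1 + max(0, 0) = 1
  height(21) = 1 + max(-1, 1) = 2
  height(20) = 1 + max(0, 2) = 3
Height = 3


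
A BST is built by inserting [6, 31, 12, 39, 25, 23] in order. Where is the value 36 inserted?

Starting tree (level order): [6, None, 31, 12, 39, None, 25, None, None, 23]
Insertion path: 6 -> 31 -> 39
Result: insert 36 as left child of 39
Final tree (level order): [6, None, 31, 12, 39, None, 25, 36, None, 23]


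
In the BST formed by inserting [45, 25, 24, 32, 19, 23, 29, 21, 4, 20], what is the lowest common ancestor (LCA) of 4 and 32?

Tree insertion order: [45, 25, 24, 32, 19, 23, 29, 21, 4, 20]
Tree (level-order array): [45, 25, None, 24, 32, 19, None, 29, None, 4, 23, None, None, None, None, 21, None, 20]
In a BST, the LCA of p=4, q=32 is the first node v on the
root-to-leaf path with p <= v <= q (go left if both < v, right if both > v).
Walk from root:
  at 45: both 4 and 32 < 45, go left
  at 25: 4 <= 25 <= 32, this is the LCA
LCA = 25


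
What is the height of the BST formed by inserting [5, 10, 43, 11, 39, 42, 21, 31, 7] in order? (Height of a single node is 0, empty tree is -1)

Insertion order: [5, 10, 43, 11, 39, 42, 21, 31, 7]
Tree (level-order array): [5, None, 10, 7, 43, None, None, 11, None, None, 39, 21, 42, None, 31]
Compute height bottom-up (empty subtree = -1):
  height(7) = 1 + max(-1, -1) = 0
  height(31) = 1 + max(-1, -1) = 0
  height(21) = 1 + max(-1, 0) = 1
  height(42) = 1 + max(-1, -1) = 0
  height(39) = 1 + max(1, 0) = 2
  height(11) = 1 + max(-1, 2) = 3
  height(43) = 1 + max(3, -1) = 4
  height(10) = 1 + max(0, 4) = 5
  height(5) = 1 + max(-1, 5) = 6
Height = 6


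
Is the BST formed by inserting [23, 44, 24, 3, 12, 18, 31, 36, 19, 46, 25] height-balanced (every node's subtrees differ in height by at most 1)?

Tree (level-order array): [23, 3, 44, None, 12, 24, 46, None, 18, None, 31, None, None, None, 19, 25, 36]
Definition: a tree is height-balanced if, at every node, |h(left) - h(right)| <= 1 (empty subtree has height -1).
Bottom-up per-node check:
  node 19: h_left=-1, h_right=-1, diff=0 [OK], height=0
  node 18: h_left=-1, h_right=0, diff=1 [OK], height=1
  node 12: h_left=-1, h_right=1, diff=2 [FAIL (|-1-1|=2 > 1)], height=2
  node 3: h_left=-1, h_right=2, diff=3 [FAIL (|-1-2|=3 > 1)], height=3
  node 25: h_left=-1, h_right=-1, diff=0 [OK], height=0
  node 36: h_left=-1, h_right=-1, diff=0 [OK], height=0
  node 31: h_left=0, h_right=0, diff=0 [OK], height=1
  node 24: h_left=-1, h_right=1, diff=2 [FAIL (|-1-1|=2 > 1)], height=2
  node 46: h_left=-1, h_right=-1, diff=0 [OK], height=0
  node 44: h_left=2, h_right=0, diff=2 [FAIL (|2-0|=2 > 1)], height=3
  node 23: h_left=3, h_right=3, diff=0 [OK], height=4
Node 12 violates the condition: |-1 - 1| = 2 > 1.
Result: Not balanced
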